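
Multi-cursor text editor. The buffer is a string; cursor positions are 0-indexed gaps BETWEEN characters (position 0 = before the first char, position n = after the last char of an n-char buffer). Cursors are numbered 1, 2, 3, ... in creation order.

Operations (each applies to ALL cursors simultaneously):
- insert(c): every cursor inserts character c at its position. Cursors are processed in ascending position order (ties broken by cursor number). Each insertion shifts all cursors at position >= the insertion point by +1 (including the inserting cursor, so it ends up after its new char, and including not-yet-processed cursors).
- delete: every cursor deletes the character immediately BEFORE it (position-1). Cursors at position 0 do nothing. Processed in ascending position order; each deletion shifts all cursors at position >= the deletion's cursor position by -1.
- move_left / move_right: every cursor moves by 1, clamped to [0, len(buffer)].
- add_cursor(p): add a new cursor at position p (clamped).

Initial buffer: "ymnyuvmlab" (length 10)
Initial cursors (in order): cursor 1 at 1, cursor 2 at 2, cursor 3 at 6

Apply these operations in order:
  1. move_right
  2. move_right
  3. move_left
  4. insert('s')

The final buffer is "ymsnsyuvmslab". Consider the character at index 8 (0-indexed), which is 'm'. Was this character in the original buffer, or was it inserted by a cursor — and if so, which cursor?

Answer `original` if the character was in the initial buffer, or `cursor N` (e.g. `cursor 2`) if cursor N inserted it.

After op 1 (move_right): buffer="ymnyuvmlab" (len 10), cursors c1@2 c2@3 c3@7, authorship ..........
After op 2 (move_right): buffer="ymnyuvmlab" (len 10), cursors c1@3 c2@4 c3@8, authorship ..........
After op 3 (move_left): buffer="ymnyuvmlab" (len 10), cursors c1@2 c2@3 c3@7, authorship ..........
After op 4 (insert('s')): buffer="ymsnsyuvmslab" (len 13), cursors c1@3 c2@5 c3@10, authorship ..1.2....3...
Authorship (.=original, N=cursor N): . . 1 . 2 . . . . 3 . . .
Index 8: author = original

Answer: original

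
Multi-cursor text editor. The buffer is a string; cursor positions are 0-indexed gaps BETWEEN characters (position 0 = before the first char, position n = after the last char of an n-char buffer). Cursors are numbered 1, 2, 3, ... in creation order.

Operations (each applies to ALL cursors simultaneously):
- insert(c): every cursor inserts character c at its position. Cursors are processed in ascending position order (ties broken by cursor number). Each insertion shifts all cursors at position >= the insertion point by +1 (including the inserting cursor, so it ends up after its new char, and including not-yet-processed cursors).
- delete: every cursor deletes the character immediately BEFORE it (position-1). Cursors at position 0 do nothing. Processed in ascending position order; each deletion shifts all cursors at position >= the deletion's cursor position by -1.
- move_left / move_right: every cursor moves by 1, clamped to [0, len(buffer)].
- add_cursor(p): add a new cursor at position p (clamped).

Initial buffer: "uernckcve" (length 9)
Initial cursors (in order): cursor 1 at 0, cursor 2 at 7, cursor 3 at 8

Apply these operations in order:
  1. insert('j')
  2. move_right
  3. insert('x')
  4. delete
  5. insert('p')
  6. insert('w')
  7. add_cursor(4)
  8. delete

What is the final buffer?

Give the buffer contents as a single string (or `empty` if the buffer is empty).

Answer: juernckcjvpjep

Derivation:
After op 1 (insert('j')): buffer="juernckcjvje" (len 12), cursors c1@1 c2@9 c3@11, authorship 1.......2.3.
After op 2 (move_right): buffer="juernckcjvje" (len 12), cursors c1@2 c2@10 c3@12, authorship 1.......2.3.
After op 3 (insert('x')): buffer="juxernckcjvxjex" (len 15), cursors c1@3 c2@12 c3@15, authorship 1.1......2.23.3
After op 4 (delete): buffer="juernckcjvje" (len 12), cursors c1@2 c2@10 c3@12, authorship 1.......2.3.
After op 5 (insert('p')): buffer="jupernckcjvpjep" (len 15), cursors c1@3 c2@12 c3@15, authorship 1.1......2.23.3
After op 6 (insert('w')): buffer="jupwernckcjvpwjepw" (len 18), cursors c1@4 c2@14 c3@18, authorship 1.11......2.223.33
After op 7 (add_cursor(4)): buffer="jupwernckcjvpwjepw" (len 18), cursors c1@4 c4@4 c2@14 c3@18, authorship 1.11......2.223.33
After op 8 (delete): buffer="juernckcjvpjep" (len 14), cursors c1@2 c4@2 c2@11 c3@14, authorship 1.......2.23.3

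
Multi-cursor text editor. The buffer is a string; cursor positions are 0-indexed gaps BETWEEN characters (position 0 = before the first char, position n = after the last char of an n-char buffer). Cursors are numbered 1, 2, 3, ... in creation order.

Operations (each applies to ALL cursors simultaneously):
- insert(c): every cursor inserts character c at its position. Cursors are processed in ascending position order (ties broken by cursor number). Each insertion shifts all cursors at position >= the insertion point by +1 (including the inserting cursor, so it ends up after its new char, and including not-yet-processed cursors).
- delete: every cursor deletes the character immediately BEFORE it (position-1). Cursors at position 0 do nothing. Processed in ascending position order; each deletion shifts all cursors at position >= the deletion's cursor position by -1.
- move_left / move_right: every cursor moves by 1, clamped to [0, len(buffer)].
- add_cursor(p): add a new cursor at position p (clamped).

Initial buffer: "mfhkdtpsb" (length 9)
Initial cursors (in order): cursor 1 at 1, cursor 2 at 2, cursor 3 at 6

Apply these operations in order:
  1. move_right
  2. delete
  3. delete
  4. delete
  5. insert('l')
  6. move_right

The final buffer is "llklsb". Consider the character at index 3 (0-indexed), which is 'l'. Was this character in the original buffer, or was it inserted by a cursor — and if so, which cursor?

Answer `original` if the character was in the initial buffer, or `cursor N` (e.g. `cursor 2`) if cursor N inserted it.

After op 1 (move_right): buffer="mfhkdtpsb" (len 9), cursors c1@2 c2@3 c3@7, authorship .........
After op 2 (delete): buffer="mkdtsb" (len 6), cursors c1@1 c2@1 c3@4, authorship ......
After op 3 (delete): buffer="kdsb" (len 4), cursors c1@0 c2@0 c3@2, authorship ....
After op 4 (delete): buffer="ksb" (len 3), cursors c1@0 c2@0 c3@1, authorship ...
After op 5 (insert('l')): buffer="llklsb" (len 6), cursors c1@2 c2@2 c3@4, authorship 12.3..
After op 6 (move_right): buffer="llklsb" (len 6), cursors c1@3 c2@3 c3@5, authorship 12.3..
Authorship (.=original, N=cursor N): 1 2 . 3 . .
Index 3: author = 3

Answer: cursor 3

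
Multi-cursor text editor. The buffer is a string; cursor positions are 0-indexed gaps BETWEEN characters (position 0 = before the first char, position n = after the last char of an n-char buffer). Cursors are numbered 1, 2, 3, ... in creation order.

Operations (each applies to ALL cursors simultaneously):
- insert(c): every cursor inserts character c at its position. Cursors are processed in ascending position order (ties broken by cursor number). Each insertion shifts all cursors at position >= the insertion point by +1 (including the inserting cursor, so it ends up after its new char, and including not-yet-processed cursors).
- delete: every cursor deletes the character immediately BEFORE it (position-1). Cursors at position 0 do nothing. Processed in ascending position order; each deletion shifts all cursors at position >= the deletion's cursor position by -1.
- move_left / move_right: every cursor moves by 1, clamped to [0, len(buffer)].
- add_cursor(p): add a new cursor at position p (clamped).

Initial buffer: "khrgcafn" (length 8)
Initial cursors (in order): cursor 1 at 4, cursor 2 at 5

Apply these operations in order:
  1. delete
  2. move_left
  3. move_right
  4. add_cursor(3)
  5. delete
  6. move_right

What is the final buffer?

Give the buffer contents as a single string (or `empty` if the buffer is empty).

Answer: afn

Derivation:
After op 1 (delete): buffer="khrafn" (len 6), cursors c1@3 c2@3, authorship ......
After op 2 (move_left): buffer="khrafn" (len 6), cursors c1@2 c2@2, authorship ......
After op 3 (move_right): buffer="khrafn" (len 6), cursors c1@3 c2@3, authorship ......
After op 4 (add_cursor(3)): buffer="khrafn" (len 6), cursors c1@3 c2@3 c3@3, authorship ......
After op 5 (delete): buffer="afn" (len 3), cursors c1@0 c2@0 c3@0, authorship ...
After op 6 (move_right): buffer="afn" (len 3), cursors c1@1 c2@1 c3@1, authorship ...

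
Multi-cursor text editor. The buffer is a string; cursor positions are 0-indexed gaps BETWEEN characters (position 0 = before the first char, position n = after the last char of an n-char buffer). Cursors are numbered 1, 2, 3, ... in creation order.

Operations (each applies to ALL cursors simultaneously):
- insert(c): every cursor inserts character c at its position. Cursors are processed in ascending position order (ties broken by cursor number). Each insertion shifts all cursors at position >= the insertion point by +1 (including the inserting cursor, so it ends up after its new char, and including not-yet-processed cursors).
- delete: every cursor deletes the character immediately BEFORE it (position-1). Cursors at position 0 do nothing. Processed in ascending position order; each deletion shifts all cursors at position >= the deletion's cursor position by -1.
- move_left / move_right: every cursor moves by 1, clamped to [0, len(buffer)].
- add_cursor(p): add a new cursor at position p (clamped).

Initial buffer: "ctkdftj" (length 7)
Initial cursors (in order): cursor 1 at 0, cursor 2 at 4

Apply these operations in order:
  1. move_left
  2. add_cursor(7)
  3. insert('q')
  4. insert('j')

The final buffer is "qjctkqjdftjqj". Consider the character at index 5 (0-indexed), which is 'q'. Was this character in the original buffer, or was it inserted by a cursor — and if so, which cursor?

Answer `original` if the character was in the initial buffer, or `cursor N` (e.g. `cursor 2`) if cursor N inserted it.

Answer: cursor 2

Derivation:
After op 1 (move_left): buffer="ctkdftj" (len 7), cursors c1@0 c2@3, authorship .......
After op 2 (add_cursor(7)): buffer="ctkdftj" (len 7), cursors c1@0 c2@3 c3@7, authorship .......
After op 3 (insert('q')): buffer="qctkqdftjq" (len 10), cursors c1@1 c2@5 c3@10, authorship 1...2....3
After op 4 (insert('j')): buffer="qjctkqjdftjqj" (len 13), cursors c1@2 c2@7 c3@13, authorship 11...22....33
Authorship (.=original, N=cursor N): 1 1 . . . 2 2 . . . . 3 3
Index 5: author = 2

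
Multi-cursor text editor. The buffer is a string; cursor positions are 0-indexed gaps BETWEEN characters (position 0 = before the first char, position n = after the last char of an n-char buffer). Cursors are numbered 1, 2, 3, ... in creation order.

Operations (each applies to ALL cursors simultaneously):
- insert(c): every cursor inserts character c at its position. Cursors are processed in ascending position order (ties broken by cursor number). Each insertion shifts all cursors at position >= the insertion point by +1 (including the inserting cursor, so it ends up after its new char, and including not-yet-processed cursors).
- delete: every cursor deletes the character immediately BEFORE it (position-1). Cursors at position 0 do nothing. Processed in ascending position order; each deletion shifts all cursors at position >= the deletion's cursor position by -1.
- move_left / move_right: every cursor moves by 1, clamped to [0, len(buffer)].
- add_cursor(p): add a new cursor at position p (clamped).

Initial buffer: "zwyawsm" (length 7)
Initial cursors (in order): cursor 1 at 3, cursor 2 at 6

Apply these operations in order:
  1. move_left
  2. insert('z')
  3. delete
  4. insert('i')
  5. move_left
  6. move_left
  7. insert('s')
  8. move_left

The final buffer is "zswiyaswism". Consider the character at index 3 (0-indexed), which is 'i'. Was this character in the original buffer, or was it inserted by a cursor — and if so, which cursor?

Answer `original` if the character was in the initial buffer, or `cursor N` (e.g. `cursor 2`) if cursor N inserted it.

After op 1 (move_left): buffer="zwyawsm" (len 7), cursors c1@2 c2@5, authorship .......
After op 2 (insert('z')): buffer="zwzyawzsm" (len 9), cursors c1@3 c2@7, authorship ..1...2..
After op 3 (delete): buffer="zwyawsm" (len 7), cursors c1@2 c2@5, authorship .......
After op 4 (insert('i')): buffer="zwiyawism" (len 9), cursors c1@3 c2@7, authorship ..1...2..
After op 5 (move_left): buffer="zwiyawism" (len 9), cursors c1@2 c2@6, authorship ..1...2..
After op 6 (move_left): buffer="zwiyawism" (len 9), cursors c1@1 c2@5, authorship ..1...2..
After op 7 (insert('s')): buffer="zswiyaswism" (len 11), cursors c1@2 c2@7, authorship .1.1..2.2..
After op 8 (move_left): buffer="zswiyaswism" (len 11), cursors c1@1 c2@6, authorship .1.1..2.2..
Authorship (.=original, N=cursor N): . 1 . 1 . . 2 . 2 . .
Index 3: author = 1

Answer: cursor 1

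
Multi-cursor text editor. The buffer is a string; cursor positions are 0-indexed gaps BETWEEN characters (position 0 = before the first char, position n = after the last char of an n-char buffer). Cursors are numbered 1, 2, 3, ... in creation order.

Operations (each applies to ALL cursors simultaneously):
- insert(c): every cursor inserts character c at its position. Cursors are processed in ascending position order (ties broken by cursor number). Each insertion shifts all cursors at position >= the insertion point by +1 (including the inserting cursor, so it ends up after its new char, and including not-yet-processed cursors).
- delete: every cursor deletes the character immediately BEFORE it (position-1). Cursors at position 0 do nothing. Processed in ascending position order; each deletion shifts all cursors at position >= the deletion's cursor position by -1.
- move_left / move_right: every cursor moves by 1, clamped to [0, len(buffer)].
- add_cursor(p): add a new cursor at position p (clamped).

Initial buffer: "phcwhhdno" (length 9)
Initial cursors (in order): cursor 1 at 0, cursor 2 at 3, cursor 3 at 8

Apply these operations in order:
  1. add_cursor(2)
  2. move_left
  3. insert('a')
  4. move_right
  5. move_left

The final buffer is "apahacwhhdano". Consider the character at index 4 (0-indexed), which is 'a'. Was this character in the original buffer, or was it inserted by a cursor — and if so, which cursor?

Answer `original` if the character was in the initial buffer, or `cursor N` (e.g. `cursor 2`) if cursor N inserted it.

Answer: cursor 2

Derivation:
After op 1 (add_cursor(2)): buffer="phcwhhdno" (len 9), cursors c1@0 c4@2 c2@3 c3@8, authorship .........
After op 2 (move_left): buffer="phcwhhdno" (len 9), cursors c1@0 c4@1 c2@2 c3@7, authorship .........
After op 3 (insert('a')): buffer="apahacwhhdano" (len 13), cursors c1@1 c4@3 c2@5 c3@11, authorship 1.4.2.....3..
After op 4 (move_right): buffer="apahacwhhdano" (len 13), cursors c1@2 c4@4 c2@6 c3@12, authorship 1.4.2.....3..
After op 5 (move_left): buffer="apahacwhhdano" (len 13), cursors c1@1 c4@3 c2@5 c3@11, authorship 1.4.2.....3..
Authorship (.=original, N=cursor N): 1 . 4 . 2 . . . . . 3 . .
Index 4: author = 2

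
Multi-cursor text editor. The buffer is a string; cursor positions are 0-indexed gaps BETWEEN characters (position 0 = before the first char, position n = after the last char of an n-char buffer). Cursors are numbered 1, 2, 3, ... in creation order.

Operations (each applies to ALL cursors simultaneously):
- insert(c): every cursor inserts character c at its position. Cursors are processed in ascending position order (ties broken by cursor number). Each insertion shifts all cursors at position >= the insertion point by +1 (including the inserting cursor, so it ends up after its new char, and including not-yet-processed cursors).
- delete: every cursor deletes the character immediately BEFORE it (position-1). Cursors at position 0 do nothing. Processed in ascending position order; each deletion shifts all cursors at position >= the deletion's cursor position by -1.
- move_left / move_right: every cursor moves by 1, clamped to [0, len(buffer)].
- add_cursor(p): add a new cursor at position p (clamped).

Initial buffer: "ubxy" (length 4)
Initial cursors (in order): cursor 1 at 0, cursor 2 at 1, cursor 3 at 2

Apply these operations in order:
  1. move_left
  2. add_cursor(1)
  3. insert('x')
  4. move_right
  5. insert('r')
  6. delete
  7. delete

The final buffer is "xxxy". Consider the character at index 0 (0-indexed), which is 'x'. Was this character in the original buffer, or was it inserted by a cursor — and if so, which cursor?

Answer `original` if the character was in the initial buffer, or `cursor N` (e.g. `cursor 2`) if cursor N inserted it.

Answer: cursor 1

Derivation:
After op 1 (move_left): buffer="ubxy" (len 4), cursors c1@0 c2@0 c3@1, authorship ....
After op 2 (add_cursor(1)): buffer="ubxy" (len 4), cursors c1@0 c2@0 c3@1 c4@1, authorship ....
After op 3 (insert('x')): buffer="xxuxxbxy" (len 8), cursors c1@2 c2@2 c3@5 c4@5, authorship 12.34...
After op 4 (move_right): buffer="xxuxxbxy" (len 8), cursors c1@3 c2@3 c3@6 c4@6, authorship 12.34...
After op 5 (insert('r')): buffer="xxurrxxbrrxy" (len 12), cursors c1@5 c2@5 c3@10 c4@10, authorship 12.1234.34..
After op 6 (delete): buffer="xxuxxbxy" (len 8), cursors c1@3 c2@3 c3@6 c4@6, authorship 12.34...
After op 7 (delete): buffer="xxxy" (len 4), cursors c1@1 c2@1 c3@2 c4@2, authorship 13..
Authorship (.=original, N=cursor N): 1 3 . .
Index 0: author = 1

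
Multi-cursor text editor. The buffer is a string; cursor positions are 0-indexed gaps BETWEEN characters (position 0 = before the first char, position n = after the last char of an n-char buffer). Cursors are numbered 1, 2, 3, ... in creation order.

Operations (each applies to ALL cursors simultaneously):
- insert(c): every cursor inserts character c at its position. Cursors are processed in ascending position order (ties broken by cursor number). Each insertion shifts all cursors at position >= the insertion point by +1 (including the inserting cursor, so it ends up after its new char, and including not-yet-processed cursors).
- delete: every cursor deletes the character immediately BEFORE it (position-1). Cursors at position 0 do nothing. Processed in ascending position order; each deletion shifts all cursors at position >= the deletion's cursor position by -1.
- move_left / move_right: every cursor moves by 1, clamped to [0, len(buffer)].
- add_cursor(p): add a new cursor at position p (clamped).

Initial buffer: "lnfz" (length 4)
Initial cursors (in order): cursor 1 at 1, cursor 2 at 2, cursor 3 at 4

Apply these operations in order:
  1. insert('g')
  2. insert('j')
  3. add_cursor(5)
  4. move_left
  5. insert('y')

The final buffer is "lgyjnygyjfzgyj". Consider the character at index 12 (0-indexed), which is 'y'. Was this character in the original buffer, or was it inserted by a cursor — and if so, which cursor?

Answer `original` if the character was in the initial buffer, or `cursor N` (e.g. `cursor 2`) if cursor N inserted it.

Answer: cursor 3

Derivation:
After op 1 (insert('g')): buffer="lgngfzg" (len 7), cursors c1@2 c2@4 c3@7, authorship .1.2..3
After op 2 (insert('j')): buffer="lgjngjfzgj" (len 10), cursors c1@3 c2@6 c3@10, authorship .11.22..33
After op 3 (add_cursor(5)): buffer="lgjngjfzgj" (len 10), cursors c1@3 c4@5 c2@6 c3@10, authorship .11.22..33
After op 4 (move_left): buffer="lgjngjfzgj" (len 10), cursors c1@2 c4@4 c2@5 c3@9, authorship .11.22..33
After op 5 (insert('y')): buffer="lgyjnygyjfzgyj" (len 14), cursors c1@3 c4@6 c2@8 c3@13, authorship .111.4222..333
Authorship (.=original, N=cursor N): . 1 1 1 . 4 2 2 2 . . 3 3 3
Index 12: author = 3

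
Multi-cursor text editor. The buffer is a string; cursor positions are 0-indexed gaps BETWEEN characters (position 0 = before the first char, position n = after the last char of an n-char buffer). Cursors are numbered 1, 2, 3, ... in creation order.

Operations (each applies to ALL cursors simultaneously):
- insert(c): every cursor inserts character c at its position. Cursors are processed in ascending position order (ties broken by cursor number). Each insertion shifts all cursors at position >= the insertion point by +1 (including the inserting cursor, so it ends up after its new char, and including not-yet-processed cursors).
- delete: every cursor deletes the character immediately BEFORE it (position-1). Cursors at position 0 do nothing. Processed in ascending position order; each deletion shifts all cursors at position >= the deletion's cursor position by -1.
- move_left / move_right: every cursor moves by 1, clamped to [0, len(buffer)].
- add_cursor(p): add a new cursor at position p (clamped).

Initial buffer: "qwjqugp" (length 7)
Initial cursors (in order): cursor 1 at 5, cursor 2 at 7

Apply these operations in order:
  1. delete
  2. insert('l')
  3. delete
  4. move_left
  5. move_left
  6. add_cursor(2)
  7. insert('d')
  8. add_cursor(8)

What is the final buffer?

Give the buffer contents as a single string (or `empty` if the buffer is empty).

Answer: qwddjdqg

Derivation:
After op 1 (delete): buffer="qwjqg" (len 5), cursors c1@4 c2@5, authorship .....
After op 2 (insert('l')): buffer="qwjqlgl" (len 7), cursors c1@5 c2@7, authorship ....1.2
After op 3 (delete): buffer="qwjqg" (len 5), cursors c1@4 c2@5, authorship .....
After op 4 (move_left): buffer="qwjqg" (len 5), cursors c1@3 c2@4, authorship .....
After op 5 (move_left): buffer="qwjqg" (len 5), cursors c1@2 c2@3, authorship .....
After op 6 (add_cursor(2)): buffer="qwjqg" (len 5), cursors c1@2 c3@2 c2@3, authorship .....
After op 7 (insert('d')): buffer="qwddjdqg" (len 8), cursors c1@4 c3@4 c2@6, authorship ..13.2..
After op 8 (add_cursor(8)): buffer="qwddjdqg" (len 8), cursors c1@4 c3@4 c2@6 c4@8, authorship ..13.2..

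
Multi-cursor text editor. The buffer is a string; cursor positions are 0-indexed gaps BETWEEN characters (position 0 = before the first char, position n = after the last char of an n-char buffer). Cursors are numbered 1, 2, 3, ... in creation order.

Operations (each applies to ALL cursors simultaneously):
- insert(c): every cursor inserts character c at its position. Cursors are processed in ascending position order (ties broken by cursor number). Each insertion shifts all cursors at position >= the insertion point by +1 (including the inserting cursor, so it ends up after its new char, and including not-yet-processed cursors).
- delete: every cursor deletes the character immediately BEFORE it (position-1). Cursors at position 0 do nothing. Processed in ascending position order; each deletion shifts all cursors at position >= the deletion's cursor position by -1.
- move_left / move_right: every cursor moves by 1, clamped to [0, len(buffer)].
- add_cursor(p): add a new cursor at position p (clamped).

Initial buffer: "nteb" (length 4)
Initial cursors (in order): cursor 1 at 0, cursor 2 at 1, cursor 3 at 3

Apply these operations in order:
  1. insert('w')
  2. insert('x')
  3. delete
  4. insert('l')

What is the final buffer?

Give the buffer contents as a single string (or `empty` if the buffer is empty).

After op 1 (insert('w')): buffer="wnwtewb" (len 7), cursors c1@1 c2@3 c3@6, authorship 1.2..3.
After op 2 (insert('x')): buffer="wxnwxtewxb" (len 10), cursors c1@2 c2@5 c3@9, authorship 11.22..33.
After op 3 (delete): buffer="wnwtewb" (len 7), cursors c1@1 c2@3 c3@6, authorship 1.2..3.
After op 4 (insert('l')): buffer="wlnwltewlb" (len 10), cursors c1@2 c2@5 c3@9, authorship 11.22..33.

Answer: wlnwltewlb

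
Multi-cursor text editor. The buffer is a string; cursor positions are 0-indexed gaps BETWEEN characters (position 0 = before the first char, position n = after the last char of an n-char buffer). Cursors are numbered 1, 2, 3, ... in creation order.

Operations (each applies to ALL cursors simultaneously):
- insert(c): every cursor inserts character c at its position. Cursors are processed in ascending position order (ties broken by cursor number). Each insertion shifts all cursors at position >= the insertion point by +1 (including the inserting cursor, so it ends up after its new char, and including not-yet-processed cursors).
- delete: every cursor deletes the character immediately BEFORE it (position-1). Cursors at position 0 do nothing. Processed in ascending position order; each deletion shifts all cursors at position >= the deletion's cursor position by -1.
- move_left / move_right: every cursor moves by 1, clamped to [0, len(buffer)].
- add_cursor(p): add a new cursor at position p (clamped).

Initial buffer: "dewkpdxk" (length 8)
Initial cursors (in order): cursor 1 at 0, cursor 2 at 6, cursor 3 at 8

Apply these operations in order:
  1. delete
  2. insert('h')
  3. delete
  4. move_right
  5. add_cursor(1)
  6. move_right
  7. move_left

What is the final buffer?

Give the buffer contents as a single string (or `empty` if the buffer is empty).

Answer: dewkpx

Derivation:
After op 1 (delete): buffer="dewkpx" (len 6), cursors c1@0 c2@5 c3@6, authorship ......
After op 2 (insert('h')): buffer="hdewkphxh" (len 9), cursors c1@1 c2@7 c3@9, authorship 1.....2.3
After op 3 (delete): buffer="dewkpx" (len 6), cursors c1@0 c2@5 c3@6, authorship ......
After op 4 (move_right): buffer="dewkpx" (len 6), cursors c1@1 c2@6 c3@6, authorship ......
After op 5 (add_cursor(1)): buffer="dewkpx" (len 6), cursors c1@1 c4@1 c2@6 c3@6, authorship ......
After op 6 (move_right): buffer="dewkpx" (len 6), cursors c1@2 c4@2 c2@6 c3@6, authorship ......
After op 7 (move_left): buffer="dewkpx" (len 6), cursors c1@1 c4@1 c2@5 c3@5, authorship ......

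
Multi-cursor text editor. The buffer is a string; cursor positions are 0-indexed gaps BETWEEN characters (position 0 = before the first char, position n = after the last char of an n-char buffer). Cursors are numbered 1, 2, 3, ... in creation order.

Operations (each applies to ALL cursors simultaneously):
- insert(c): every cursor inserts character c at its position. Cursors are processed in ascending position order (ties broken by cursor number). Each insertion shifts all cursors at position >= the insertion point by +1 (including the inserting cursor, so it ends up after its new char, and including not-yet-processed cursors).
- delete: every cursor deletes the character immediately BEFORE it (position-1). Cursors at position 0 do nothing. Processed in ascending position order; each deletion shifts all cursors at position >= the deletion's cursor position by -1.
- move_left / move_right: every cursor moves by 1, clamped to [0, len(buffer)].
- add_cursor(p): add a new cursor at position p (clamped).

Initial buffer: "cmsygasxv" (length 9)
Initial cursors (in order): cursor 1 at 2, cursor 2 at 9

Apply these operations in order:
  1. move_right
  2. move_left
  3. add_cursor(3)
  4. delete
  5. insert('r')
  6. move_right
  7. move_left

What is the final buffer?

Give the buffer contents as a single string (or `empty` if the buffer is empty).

After op 1 (move_right): buffer="cmsygasxv" (len 9), cursors c1@3 c2@9, authorship .........
After op 2 (move_left): buffer="cmsygasxv" (len 9), cursors c1@2 c2@8, authorship .........
After op 3 (add_cursor(3)): buffer="cmsygasxv" (len 9), cursors c1@2 c3@3 c2@8, authorship .........
After op 4 (delete): buffer="cygasv" (len 6), cursors c1@1 c3@1 c2@5, authorship ......
After op 5 (insert('r')): buffer="crrygasrv" (len 9), cursors c1@3 c3@3 c2@8, authorship .13....2.
After op 6 (move_right): buffer="crrygasrv" (len 9), cursors c1@4 c3@4 c2@9, authorship .13....2.
After op 7 (move_left): buffer="crrygasrv" (len 9), cursors c1@3 c3@3 c2@8, authorship .13....2.

Answer: crrygasrv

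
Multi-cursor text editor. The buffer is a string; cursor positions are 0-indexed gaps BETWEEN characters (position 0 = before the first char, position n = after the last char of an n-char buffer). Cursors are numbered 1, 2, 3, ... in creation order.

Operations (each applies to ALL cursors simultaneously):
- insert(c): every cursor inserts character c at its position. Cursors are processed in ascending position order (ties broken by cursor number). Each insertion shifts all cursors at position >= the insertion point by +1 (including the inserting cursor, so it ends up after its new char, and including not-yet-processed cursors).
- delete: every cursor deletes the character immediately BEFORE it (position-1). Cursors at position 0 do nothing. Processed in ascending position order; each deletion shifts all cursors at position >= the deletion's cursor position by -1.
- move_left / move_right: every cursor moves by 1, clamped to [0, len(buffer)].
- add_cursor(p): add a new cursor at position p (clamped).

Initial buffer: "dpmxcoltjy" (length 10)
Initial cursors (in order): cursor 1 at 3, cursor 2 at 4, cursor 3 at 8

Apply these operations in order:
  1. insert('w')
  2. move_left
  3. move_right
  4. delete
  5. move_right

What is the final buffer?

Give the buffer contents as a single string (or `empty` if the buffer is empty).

After op 1 (insert('w')): buffer="dpmwxwcoltwjy" (len 13), cursors c1@4 c2@6 c3@11, authorship ...1.2....3..
After op 2 (move_left): buffer="dpmwxwcoltwjy" (len 13), cursors c1@3 c2@5 c3@10, authorship ...1.2....3..
After op 3 (move_right): buffer="dpmwxwcoltwjy" (len 13), cursors c1@4 c2@6 c3@11, authorship ...1.2....3..
After op 4 (delete): buffer="dpmxcoltjy" (len 10), cursors c1@3 c2@4 c3@8, authorship ..........
After op 5 (move_right): buffer="dpmxcoltjy" (len 10), cursors c1@4 c2@5 c3@9, authorship ..........

Answer: dpmxcoltjy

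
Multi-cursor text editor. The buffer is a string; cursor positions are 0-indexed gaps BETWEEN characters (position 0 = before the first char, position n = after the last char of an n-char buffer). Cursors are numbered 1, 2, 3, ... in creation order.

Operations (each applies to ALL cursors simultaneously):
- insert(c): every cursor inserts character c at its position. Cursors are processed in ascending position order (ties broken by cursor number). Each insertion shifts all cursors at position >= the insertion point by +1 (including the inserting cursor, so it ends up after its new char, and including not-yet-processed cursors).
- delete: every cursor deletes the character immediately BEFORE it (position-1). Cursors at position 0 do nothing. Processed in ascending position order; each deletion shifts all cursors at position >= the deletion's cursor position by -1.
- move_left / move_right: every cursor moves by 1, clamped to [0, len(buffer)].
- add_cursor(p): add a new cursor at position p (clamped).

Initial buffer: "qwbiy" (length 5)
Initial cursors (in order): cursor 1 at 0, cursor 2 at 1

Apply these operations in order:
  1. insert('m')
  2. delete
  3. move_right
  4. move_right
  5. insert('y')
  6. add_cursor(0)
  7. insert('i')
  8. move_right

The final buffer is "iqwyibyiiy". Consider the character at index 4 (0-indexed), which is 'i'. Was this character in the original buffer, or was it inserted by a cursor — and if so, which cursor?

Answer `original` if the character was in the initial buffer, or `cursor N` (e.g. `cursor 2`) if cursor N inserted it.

Answer: cursor 1

Derivation:
After op 1 (insert('m')): buffer="mqmwbiy" (len 7), cursors c1@1 c2@3, authorship 1.2....
After op 2 (delete): buffer="qwbiy" (len 5), cursors c1@0 c2@1, authorship .....
After op 3 (move_right): buffer="qwbiy" (len 5), cursors c1@1 c2@2, authorship .....
After op 4 (move_right): buffer="qwbiy" (len 5), cursors c1@2 c2@3, authorship .....
After op 5 (insert('y')): buffer="qwybyiy" (len 7), cursors c1@3 c2@5, authorship ..1.2..
After op 6 (add_cursor(0)): buffer="qwybyiy" (len 7), cursors c3@0 c1@3 c2@5, authorship ..1.2..
After op 7 (insert('i')): buffer="iqwyibyiiy" (len 10), cursors c3@1 c1@5 c2@8, authorship 3..11.22..
After op 8 (move_right): buffer="iqwyibyiiy" (len 10), cursors c3@2 c1@6 c2@9, authorship 3..11.22..
Authorship (.=original, N=cursor N): 3 . . 1 1 . 2 2 . .
Index 4: author = 1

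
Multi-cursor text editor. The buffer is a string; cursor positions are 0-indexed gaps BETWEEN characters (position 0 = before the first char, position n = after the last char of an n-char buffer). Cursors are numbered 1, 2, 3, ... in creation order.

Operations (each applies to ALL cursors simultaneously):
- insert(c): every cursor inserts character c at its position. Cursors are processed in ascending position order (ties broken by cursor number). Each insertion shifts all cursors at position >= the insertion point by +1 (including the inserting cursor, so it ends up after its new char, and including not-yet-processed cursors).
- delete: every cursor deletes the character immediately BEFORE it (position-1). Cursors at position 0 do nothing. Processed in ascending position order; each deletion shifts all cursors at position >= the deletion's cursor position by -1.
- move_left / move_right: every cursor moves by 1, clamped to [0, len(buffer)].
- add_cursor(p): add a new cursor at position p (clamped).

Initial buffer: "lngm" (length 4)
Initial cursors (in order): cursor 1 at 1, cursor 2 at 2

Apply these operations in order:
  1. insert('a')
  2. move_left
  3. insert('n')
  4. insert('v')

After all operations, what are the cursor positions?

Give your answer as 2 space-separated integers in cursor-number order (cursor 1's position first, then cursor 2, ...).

Answer: 3 7

Derivation:
After op 1 (insert('a')): buffer="lanagm" (len 6), cursors c1@2 c2@4, authorship .1.2..
After op 2 (move_left): buffer="lanagm" (len 6), cursors c1@1 c2@3, authorship .1.2..
After op 3 (insert('n')): buffer="lnannagm" (len 8), cursors c1@2 c2@5, authorship .11.22..
After op 4 (insert('v')): buffer="lnvannvagm" (len 10), cursors c1@3 c2@7, authorship .111.222..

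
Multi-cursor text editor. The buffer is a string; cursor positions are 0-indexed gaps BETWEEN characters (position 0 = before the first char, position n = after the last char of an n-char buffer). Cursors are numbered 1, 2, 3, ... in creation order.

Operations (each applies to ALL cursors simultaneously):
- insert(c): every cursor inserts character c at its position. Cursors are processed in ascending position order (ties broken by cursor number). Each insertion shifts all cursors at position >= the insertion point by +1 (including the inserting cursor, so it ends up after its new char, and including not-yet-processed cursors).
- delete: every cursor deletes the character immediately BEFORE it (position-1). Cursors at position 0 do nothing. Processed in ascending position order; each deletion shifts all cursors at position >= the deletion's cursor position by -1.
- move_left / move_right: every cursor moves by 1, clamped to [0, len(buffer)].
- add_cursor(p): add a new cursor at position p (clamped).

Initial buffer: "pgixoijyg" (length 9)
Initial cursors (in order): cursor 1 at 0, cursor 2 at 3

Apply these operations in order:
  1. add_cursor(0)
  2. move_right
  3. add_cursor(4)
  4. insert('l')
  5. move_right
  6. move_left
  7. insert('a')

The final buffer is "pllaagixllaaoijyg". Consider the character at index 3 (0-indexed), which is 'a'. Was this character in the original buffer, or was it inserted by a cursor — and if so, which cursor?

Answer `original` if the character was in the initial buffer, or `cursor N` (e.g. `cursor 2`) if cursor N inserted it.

Answer: cursor 1

Derivation:
After op 1 (add_cursor(0)): buffer="pgixoijyg" (len 9), cursors c1@0 c3@0 c2@3, authorship .........
After op 2 (move_right): buffer="pgixoijyg" (len 9), cursors c1@1 c3@1 c2@4, authorship .........
After op 3 (add_cursor(4)): buffer="pgixoijyg" (len 9), cursors c1@1 c3@1 c2@4 c4@4, authorship .........
After op 4 (insert('l')): buffer="pllgixlloijyg" (len 13), cursors c1@3 c3@3 c2@8 c4@8, authorship .13...24.....
After op 5 (move_right): buffer="pllgixlloijyg" (len 13), cursors c1@4 c3@4 c2@9 c4@9, authorship .13...24.....
After op 6 (move_left): buffer="pllgixlloijyg" (len 13), cursors c1@3 c3@3 c2@8 c4@8, authorship .13...24.....
After op 7 (insert('a')): buffer="pllaagixllaaoijyg" (len 17), cursors c1@5 c3@5 c2@12 c4@12, authorship .1313...2424.....
Authorship (.=original, N=cursor N): . 1 3 1 3 . . . 2 4 2 4 . . . . .
Index 3: author = 1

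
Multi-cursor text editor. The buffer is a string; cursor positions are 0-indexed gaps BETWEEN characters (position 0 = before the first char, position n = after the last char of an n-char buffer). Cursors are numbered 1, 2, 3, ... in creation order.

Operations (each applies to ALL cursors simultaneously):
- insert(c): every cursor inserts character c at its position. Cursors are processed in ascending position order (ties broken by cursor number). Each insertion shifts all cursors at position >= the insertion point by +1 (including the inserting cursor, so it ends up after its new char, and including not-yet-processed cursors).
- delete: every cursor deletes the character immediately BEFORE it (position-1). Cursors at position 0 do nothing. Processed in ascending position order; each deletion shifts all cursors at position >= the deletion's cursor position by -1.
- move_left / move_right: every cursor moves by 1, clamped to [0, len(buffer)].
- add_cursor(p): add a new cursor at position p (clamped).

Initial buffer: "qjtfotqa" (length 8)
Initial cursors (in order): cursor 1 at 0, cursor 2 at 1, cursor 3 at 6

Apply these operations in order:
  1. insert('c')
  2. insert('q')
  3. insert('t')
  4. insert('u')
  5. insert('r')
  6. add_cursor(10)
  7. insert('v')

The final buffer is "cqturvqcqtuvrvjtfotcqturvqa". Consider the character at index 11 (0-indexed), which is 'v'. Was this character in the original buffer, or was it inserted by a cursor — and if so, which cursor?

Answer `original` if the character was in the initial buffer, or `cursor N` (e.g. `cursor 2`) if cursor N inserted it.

After op 1 (insert('c')): buffer="cqcjtfotcqa" (len 11), cursors c1@1 c2@3 c3@9, authorship 1.2.....3..
After op 2 (insert('q')): buffer="cqqcqjtfotcqqa" (len 14), cursors c1@2 c2@5 c3@12, authorship 11.22.....33..
After op 3 (insert('t')): buffer="cqtqcqtjtfotcqtqa" (len 17), cursors c1@3 c2@7 c3@15, authorship 111.222.....333..
After op 4 (insert('u')): buffer="cqtuqcqtujtfotcqtuqa" (len 20), cursors c1@4 c2@9 c3@18, authorship 1111.2222.....3333..
After op 5 (insert('r')): buffer="cqturqcqturjtfotcqturqa" (len 23), cursors c1@5 c2@11 c3@21, authorship 11111.22222.....33333..
After op 6 (add_cursor(10)): buffer="cqturqcqturjtfotcqturqa" (len 23), cursors c1@5 c4@10 c2@11 c3@21, authorship 11111.22222.....33333..
After op 7 (insert('v')): buffer="cqturvqcqtuvrvjtfotcqturvqa" (len 27), cursors c1@6 c4@12 c2@14 c3@25, authorship 111111.2222422.....333333..
Authorship (.=original, N=cursor N): 1 1 1 1 1 1 . 2 2 2 2 4 2 2 . . . . . 3 3 3 3 3 3 . .
Index 11: author = 4

Answer: cursor 4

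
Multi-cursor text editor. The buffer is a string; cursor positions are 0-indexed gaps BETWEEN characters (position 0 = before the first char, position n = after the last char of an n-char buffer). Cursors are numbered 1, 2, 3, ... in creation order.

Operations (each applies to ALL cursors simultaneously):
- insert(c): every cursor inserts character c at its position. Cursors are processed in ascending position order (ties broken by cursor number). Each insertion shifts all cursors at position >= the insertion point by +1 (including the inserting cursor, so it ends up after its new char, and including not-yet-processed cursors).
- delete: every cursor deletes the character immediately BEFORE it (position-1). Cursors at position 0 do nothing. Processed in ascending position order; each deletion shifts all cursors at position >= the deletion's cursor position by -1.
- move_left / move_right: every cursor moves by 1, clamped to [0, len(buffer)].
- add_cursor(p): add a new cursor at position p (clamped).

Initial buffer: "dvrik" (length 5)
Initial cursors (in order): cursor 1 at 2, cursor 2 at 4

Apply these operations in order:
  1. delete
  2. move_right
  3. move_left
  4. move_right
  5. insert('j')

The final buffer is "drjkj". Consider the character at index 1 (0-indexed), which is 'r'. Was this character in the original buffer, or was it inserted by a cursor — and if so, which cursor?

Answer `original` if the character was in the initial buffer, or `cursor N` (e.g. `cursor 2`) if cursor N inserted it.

After op 1 (delete): buffer="drk" (len 3), cursors c1@1 c2@2, authorship ...
After op 2 (move_right): buffer="drk" (len 3), cursors c1@2 c2@3, authorship ...
After op 3 (move_left): buffer="drk" (len 3), cursors c1@1 c2@2, authorship ...
After op 4 (move_right): buffer="drk" (len 3), cursors c1@2 c2@3, authorship ...
After op 5 (insert('j')): buffer="drjkj" (len 5), cursors c1@3 c2@5, authorship ..1.2
Authorship (.=original, N=cursor N): . . 1 . 2
Index 1: author = original

Answer: original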